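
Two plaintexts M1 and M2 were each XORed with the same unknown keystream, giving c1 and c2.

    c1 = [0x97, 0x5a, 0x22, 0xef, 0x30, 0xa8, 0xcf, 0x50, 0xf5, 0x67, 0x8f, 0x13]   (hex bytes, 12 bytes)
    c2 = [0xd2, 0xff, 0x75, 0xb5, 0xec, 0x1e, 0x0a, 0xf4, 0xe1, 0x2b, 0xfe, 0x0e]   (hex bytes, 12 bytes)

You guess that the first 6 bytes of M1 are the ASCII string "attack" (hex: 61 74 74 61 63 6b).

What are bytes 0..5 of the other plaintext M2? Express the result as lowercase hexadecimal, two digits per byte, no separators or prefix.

First, c1 ⊕ c2 = (M1 ⊕ K) ⊕ (M2 ⊕ K) = M1 ⊕ M2, so the key drops out. Then M2 = (M1 ⊕ M2) ⊕ M1 over the first 6 bytes.
byte 0: (97 XOR d2) XOR 61 = 45 XOR 61 = 24
byte 1: (5a XOR ff) XOR 74 = a5 XOR 74 = d1
byte 2: (22 XOR 75) XOR 74 = 57 XOR 74 = 23
byte 3: (ef XOR b5) XOR 61 = 5a XOR 61 = 3b
byte 4: (30 XOR ec) XOR 63 = dc XOR 63 = bf
byte 5: (a8 XOR 1e) XOR 6b = b6 XOR 6b = dd

24d1233bbfdd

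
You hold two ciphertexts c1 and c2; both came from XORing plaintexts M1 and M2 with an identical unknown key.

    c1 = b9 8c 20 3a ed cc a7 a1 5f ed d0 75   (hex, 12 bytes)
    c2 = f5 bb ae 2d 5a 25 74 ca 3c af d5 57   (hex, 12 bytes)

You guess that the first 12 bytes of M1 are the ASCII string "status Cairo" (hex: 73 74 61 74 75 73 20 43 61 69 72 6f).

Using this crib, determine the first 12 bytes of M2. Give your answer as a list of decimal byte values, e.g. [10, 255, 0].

[63, 67, 239, 99, 194, 154, 243, 40, 2, 43, 119, 77]

First, c1 ⊕ c2 = (M1 ⊕ K) ⊕ (M2 ⊕ K) = M1 ⊕ M2, so the key drops out. Then M2 = (M1 ⊕ M2) ⊕ M1 over the first 12 bytes.
byte 0: (b9 ^ f5) ^ 73 = 4c ^ 73 = 3f
byte 1: (8c ^ bb) ^ 74 = 37 ^ 74 = 43
byte 2: (20 ^ ae) ^ 61 = 8e ^ 61 = ef
byte 3: (3a ^ 2d) ^ 74 = 17 ^ 74 = 63
byte 4: (ed ^ 5a) ^ 75 = b7 ^ 75 = c2
byte 5: (cc ^ 25) ^ 73 = e9 ^ 73 = 9a
byte 6: (a7 ^ 74) ^ 20 = d3 ^ 20 = f3
byte 7: (a1 ^ ca) ^ 43 = 6b ^ 43 = 28
byte 8: (5f ^ 3c) ^ 61 = 63 ^ 61 = 02
byte 9: (ed ^ af) ^ 69 = 42 ^ 69 = 2b
byte 10: (d0 ^ d5) ^ 72 = 05 ^ 72 = 77
byte 11: (75 ^ 57) ^ 6f = 22 ^ 6f = 4d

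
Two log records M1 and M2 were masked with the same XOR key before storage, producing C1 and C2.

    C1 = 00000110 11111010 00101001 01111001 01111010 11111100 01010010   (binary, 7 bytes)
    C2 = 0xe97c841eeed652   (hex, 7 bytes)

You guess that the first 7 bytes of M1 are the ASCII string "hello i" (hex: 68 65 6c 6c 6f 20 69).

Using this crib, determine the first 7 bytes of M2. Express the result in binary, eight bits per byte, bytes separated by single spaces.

10000111 11100011 11000001 00001011 11111011 00001010 01101001

First, C1 ⊕ C2 = (M1 ⊕ K) ⊕ (M2 ⊕ K) = M1 ⊕ M2, so the key drops out. Then M2 = (M1 ⊕ M2) ⊕ M1 over the first 7 bytes.
byte 0: (06 ^ e9) ^ 68 = ef ^ 68 = 87
byte 1: (fa ^ 7c) ^ 65 = 86 ^ 65 = e3
byte 2: (29 ^ 84) ^ 6c = ad ^ 6c = c1
byte 3: (79 ^ 1e) ^ 6c = 67 ^ 6c = 0b
byte 4: (7a ^ ee) ^ 6f = 94 ^ 6f = fb
byte 5: (fc ^ d6) ^ 20 = 2a ^ 20 = 0a
byte 6: (52 ^ 52) ^ 69 = 00 ^ 69 = 69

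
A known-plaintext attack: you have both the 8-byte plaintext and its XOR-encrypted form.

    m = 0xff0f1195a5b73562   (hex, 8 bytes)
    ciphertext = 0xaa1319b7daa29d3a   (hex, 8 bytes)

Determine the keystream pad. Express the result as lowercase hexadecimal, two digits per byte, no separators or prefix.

Since ciphertext = m ⊕ pad, XORing both sides with m gives pad = m ⊕ ciphertext.
255 XOR 170 =  85
 15 XOR  19 =  28
 17 XOR  25 =   8
149 XOR 183 =  34
165 XOR 218 = 127
183 XOR 162 =  21
 53 XOR 157 = 168
 98 XOR  58 =  88

551c08227f15a858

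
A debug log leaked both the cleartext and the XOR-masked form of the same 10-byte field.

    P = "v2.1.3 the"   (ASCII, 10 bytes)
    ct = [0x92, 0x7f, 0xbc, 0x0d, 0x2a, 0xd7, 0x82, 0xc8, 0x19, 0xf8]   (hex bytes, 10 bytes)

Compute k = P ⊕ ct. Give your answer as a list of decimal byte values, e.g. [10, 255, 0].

[228, 77, 146, 60, 4, 228, 162, 188, 113, 157]

Since ct = P ⊕ k, XORing both sides with P gives k = P ⊕ ct.
76 ⊕ 92 = e4
32 ⊕ 7f = 4d
2e ⊕ bc = 92
31 ⊕ 0d = 3c
2e ⊕ 2a = 04
33 ⊕ d7 = e4
20 ⊕ 82 = a2
74 ⊕ c8 = bc
68 ⊕ 19 = 71
65 ⊕ f8 = 9d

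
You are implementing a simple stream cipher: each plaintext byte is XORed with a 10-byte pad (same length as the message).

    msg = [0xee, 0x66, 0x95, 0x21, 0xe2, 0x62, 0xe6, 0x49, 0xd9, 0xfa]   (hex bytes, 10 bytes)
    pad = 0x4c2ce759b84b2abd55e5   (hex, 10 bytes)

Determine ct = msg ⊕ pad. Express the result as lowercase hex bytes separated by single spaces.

a2 4a 72 78 5a 29 cc f4 8c 1f

XOR is its own inverse, so applying the key byte-wise gives the result directly.
byte 0: 11101110 xor 01001100 = 10100010
byte 1: 01100110 xor 00101100 = 01001010
byte 2: 10010101 xor 11100111 = 01110010
byte 3: 00100001 xor 01011001 = 01111000
byte 4: 11100010 xor 10111000 = 01011010
byte 5: 01100010 xor 01001011 = 00101001
byte 6: 11100110 xor 00101010 = 11001100
byte 7: 01001001 xor 10111101 = 11110100
byte 8: 11011001 xor 01010101 = 10001100
byte 9: 11111010 xor 11100101 = 00011111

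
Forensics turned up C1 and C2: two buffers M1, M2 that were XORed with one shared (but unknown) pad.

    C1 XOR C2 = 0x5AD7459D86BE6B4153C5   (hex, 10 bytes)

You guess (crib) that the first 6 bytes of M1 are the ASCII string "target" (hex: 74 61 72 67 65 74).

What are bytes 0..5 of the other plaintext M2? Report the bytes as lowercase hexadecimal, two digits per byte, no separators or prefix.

Since C1 ⊕ C2 = M1 ⊕ M2, XORing with the guessed M1 bytes yields the corresponding M2 bytes: M2 = (C1 ⊕ C2) ⊕ M1.
byte 0: 5a ⊕ 74 = 2e
byte 1: d7 ⊕ 61 = b6
byte 2: 45 ⊕ 72 = 37
byte 3: 9d ⊕ 67 = fa
byte 4: 86 ⊕ 65 = e3
byte 5: be ⊕ 74 = ca

2eb637fae3ca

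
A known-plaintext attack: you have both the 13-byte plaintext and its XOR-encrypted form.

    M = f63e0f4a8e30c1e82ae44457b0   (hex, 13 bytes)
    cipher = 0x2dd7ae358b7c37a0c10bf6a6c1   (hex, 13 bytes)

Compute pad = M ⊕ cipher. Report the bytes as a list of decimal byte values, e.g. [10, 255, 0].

[219, 233, 161, 127, 5, 76, 246, 72, 235, 239, 178, 241, 113]

Since cipher = M ⊕ pad, XORing both sides with M gives pad = M ⊕ cipher.
11110110 xor 00101101 = 11011011
00111110 xor 11010111 = 11101001
00001111 xor 10101110 = 10100001
01001010 xor 00110101 = 01111111
10001110 xor 10001011 = 00000101
00110000 xor 01111100 = 01001100
11000001 xor 00110111 = 11110110
11101000 xor 10100000 = 01001000
00101010 xor 11000001 = 11101011
11100100 xor 00001011 = 11101111
01000100 xor 11110110 = 10110010
01010111 xor 10100110 = 11110001
10110000 xor 11000001 = 01110001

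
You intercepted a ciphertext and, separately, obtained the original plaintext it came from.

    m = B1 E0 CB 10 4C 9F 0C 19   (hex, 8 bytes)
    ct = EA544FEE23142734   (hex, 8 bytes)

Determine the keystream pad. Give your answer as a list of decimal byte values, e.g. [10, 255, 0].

Since ct = m ⊕ pad, XORing both sides with m gives pad = m ⊕ ct.
byte 0: b1 xor ea = 5b
byte 1: e0 xor 54 = b4
byte 2: cb xor 4f = 84
byte 3: 10 xor ee = fe
byte 4: 4c xor 23 = 6f
byte 5: 9f xor 14 = 8b
byte 6: 0c xor 27 = 2b
byte 7: 19 xor 34 = 2d

[91, 180, 132, 254, 111, 139, 43, 45]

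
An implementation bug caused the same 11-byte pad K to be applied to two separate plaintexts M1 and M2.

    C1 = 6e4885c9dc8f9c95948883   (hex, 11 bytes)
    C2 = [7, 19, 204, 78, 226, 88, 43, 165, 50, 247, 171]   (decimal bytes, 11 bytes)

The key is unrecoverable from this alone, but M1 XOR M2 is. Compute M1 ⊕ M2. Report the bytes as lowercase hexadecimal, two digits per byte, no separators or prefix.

C1 ⊕ C2 = (M1 ⊕ K) ⊕ (M2 ⊕ K) = M1 ⊕ M2 — the shared key cancels under XOR.
byte 0: 01101110 xor 00000111 = 01101001
byte 1: 01001000 xor 00010011 = 01011011
byte 2: 10000101 xor 11001100 = 01001001
byte 3: 11001001 xor 01001110 = 10000111
byte 4: 11011100 xor 11100010 = 00111110
byte 5: 10001111 xor 01011000 = 11010111
byte 6: 10011100 xor 00101011 = 10110111
byte 7: 10010101 xor 10100101 = 00110000
byte 8: 10010100 xor 00110010 = 10100110
byte 9: 10001000 xor 11110111 = 01111111
byte 10: 10000011 xor 10101011 = 00101000

695b49873ed7b730a67f28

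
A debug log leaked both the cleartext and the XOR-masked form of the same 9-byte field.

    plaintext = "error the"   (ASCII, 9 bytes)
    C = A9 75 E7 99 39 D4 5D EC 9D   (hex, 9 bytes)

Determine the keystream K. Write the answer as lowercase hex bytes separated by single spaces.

Since C = plaintext ⊕ K, XORing both sides with plaintext gives K = plaintext ⊕ C.
101 ⊕ 169 = 204
114 ⊕ 117 =   7
114 ⊕ 231 = 149
111 ⊕ 153 = 246
114 ⊕  57 =  75
 32 ⊕ 212 = 244
116 ⊕  93 =  41
104 ⊕ 236 = 132
101 ⊕ 157 = 248

cc 07 95 f6 4b f4 29 84 f8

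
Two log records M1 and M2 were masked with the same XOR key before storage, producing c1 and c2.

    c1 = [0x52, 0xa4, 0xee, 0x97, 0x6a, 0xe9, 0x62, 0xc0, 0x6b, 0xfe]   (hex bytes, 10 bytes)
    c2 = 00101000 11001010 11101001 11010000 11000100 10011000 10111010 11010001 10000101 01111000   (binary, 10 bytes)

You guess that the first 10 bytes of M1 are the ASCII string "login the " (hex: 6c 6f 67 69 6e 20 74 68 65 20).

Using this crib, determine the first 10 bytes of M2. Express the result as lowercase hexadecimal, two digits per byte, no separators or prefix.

First, c1 ⊕ c2 = (M1 ⊕ K) ⊕ (M2 ⊕ K) = M1 ⊕ M2, so the key drops out. Then M2 = (M1 ⊕ M2) ⊕ M1 over the first 10 bytes.
byte 0: (52 ^ 28) ^ 6c = 7a ^ 6c = 16
byte 1: (a4 ^ ca) ^ 6f = 6e ^ 6f = 01
byte 2: (ee ^ e9) ^ 67 = 07 ^ 67 = 60
byte 3: (97 ^ d0) ^ 69 = 47 ^ 69 = 2e
byte 4: (6a ^ c4) ^ 6e = ae ^ 6e = c0
byte 5: (e9 ^ 98) ^ 20 = 71 ^ 20 = 51
byte 6: (62 ^ ba) ^ 74 = d8 ^ 74 = ac
byte 7: (c0 ^ d1) ^ 68 = 11 ^ 68 = 79
byte 8: (6b ^ 85) ^ 65 = ee ^ 65 = 8b
byte 9: (fe ^ 78) ^ 20 = 86 ^ 20 = a6

1601602ec051ac798ba6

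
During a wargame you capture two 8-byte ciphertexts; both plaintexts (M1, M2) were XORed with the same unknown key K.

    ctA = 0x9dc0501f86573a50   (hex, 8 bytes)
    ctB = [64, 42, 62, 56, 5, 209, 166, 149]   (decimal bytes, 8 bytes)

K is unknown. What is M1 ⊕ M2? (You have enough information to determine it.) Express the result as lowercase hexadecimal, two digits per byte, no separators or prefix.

ddea6e2783869cc5

ctA ⊕ ctB = (M1 ⊕ K) ⊕ (M2 ⊕ K) = M1 ⊕ M2 — the shared key cancels under XOR.
157 ^  64 = 221
192 ^  42 = 234
 80 ^  62 = 110
 31 ^  56 =  39
134 ^   5 = 131
 87 ^ 209 = 134
 58 ^ 166 = 156
 80 ^ 149 = 197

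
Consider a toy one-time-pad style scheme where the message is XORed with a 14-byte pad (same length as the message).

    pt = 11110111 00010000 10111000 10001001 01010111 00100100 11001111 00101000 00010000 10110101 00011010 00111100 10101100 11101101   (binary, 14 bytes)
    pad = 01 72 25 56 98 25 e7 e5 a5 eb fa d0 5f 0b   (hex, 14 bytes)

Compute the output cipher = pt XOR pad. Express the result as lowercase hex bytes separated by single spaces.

XOR is its own inverse, so applying the key byte-wise gives the result directly.
f7 ⊕ 01 = f6
10 ⊕ 72 = 62
b8 ⊕ 25 = 9d
89 ⊕ 56 = df
57 ⊕ 98 = cf
24 ⊕ 25 = 01
cf ⊕ e7 = 28
28 ⊕ e5 = cd
10 ⊕ a5 = b5
b5 ⊕ eb = 5e
1a ⊕ fa = e0
3c ⊕ d0 = ec
ac ⊕ 5f = f3
ed ⊕ 0b = e6

f6 62 9d df cf 01 28 cd b5 5e e0 ec f3 e6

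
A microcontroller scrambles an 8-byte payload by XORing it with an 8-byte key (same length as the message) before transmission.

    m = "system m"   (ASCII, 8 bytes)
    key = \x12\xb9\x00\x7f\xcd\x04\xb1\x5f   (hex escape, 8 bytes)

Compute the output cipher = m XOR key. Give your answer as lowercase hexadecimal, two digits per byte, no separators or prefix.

61c0730ba8699132

byte 0: 115 ⊕  18 =  97
byte 1: 121 ⊕ 185 = 192
byte 2: 115 ⊕   0 = 115
byte 3: 116 ⊕ 127 =  11
byte 4: 101 ⊕ 205 = 168
byte 5: 109 ⊕   4 = 105
byte 6:  32 ⊕ 177 = 145
byte 7: 109 ⊕  95 =  50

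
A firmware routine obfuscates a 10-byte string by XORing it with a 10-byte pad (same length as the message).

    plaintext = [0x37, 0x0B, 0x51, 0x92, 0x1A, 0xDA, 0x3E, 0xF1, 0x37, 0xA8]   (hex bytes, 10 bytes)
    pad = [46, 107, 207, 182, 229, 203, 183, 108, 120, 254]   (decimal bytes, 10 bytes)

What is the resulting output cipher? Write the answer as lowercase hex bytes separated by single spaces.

19 60 9e 24 ff 11 89 9d 4f 56

37 XOR 2e = 19
0b XOR 6b = 60
51 XOR cf = 9e
92 XOR b6 = 24
1a XOR e5 = ff
da XOR cb = 11
3e XOR b7 = 89
f1 XOR 6c = 9d
37 XOR 78 = 4f
a8 XOR fe = 56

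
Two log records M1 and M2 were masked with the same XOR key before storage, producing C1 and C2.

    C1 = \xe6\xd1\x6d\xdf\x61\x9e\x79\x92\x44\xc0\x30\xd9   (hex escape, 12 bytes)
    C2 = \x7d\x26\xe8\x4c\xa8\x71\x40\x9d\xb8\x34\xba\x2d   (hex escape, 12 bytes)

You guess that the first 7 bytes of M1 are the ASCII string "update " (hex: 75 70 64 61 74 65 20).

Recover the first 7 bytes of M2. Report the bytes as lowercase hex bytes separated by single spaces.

ee 87 e1 f2 bd 8a 19

First, C1 ⊕ C2 = (M1 ⊕ K) ⊕ (M2 ⊕ K) = M1 ⊕ M2, so the key drops out. Then M2 = (M1 ⊕ M2) ⊕ M1 over the first 7 bytes.
byte 0: (e6 xor 7d) xor 75 = 9b xor 75 = ee
byte 1: (d1 xor 26) xor 70 = f7 xor 70 = 87
byte 2: (6d xor e8) xor 64 = 85 xor 64 = e1
byte 3: (df xor 4c) xor 61 = 93 xor 61 = f2
byte 4: (61 xor a8) xor 74 = c9 xor 74 = bd
byte 5: (9e xor 71) xor 65 = ef xor 65 = 8a
byte 6: (79 xor 40) xor 20 = 39 xor 20 = 19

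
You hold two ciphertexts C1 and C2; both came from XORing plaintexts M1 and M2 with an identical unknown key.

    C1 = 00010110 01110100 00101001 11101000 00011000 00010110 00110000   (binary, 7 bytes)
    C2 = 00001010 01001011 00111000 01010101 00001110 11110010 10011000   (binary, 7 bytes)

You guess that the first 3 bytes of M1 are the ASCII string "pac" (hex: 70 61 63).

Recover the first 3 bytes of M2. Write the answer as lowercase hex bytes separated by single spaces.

First, C1 ⊕ C2 = (M1 ⊕ K) ⊕ (M2 ⊕ K) = M1 ⊕ M2, so the key drops out. Then M2 = (M1 ⊕ M2) ⊕ M1 over the first 3 bytes.
byte 0: (16 ^ 0a) ^ 70 = 1c ^ 70 = 6c
byte 1: (74 ^ 4b) ^ 61 = 3f ^ 61 = 5e
byte 2: (29 ^ 38) ^ 63 = 11 ^ 63 = 72

6c 5e 72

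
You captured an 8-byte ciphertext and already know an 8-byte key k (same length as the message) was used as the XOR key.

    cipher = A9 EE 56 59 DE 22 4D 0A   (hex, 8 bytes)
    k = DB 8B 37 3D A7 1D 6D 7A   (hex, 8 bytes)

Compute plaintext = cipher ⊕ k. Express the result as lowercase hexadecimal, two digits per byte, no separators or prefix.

72656164793f2070

XOR is its own inverse, so applying the key byte-wise gives the result directly.
a9 ⊕ db = 72
ee ⊕ 8b = 65
56 ⊕ 37 = 61
59 ⊕ 3d = 64
de ⊕ a7 = 79
22 ⊕ 1d = 3f
4d ⊕ 6d = 20
0a ⊕ 7a = 70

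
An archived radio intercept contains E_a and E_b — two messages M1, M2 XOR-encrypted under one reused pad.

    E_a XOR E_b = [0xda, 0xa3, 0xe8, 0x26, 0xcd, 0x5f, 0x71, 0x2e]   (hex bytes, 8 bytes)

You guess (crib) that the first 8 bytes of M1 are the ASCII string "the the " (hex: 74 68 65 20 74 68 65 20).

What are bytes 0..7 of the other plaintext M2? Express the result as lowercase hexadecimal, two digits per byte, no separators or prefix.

aecb8d06b937140e

Since E_a ⊕ E_b = M1 ⊕ M2, XORing with the guessed M1 bytes yields the corresponding M2 bytes: M2 = (E_a ⊕ E_b) ⊕ M1.
byte 0: 218 ^ 116 = 174
byte 1: 163 ^ 104 = 203
byte 2: 232 ^ 101 = 141
byte 3:  38 ^  32 =   6
byte 4: 205 ^ 116 = 185
byte 5:  95 ^ 104 =  55
byte 6: 113 ^ 101 =  20
byte 7:  46 ^  32 =  14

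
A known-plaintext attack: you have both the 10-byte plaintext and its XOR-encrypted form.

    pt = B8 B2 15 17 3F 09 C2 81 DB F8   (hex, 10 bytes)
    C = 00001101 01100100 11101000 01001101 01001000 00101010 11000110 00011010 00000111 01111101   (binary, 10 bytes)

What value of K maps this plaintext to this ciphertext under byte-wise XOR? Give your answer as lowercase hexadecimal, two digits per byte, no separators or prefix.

Since C = pt ⊕ K, XORing both sides with pt gives K = pt ⊕ C.
byte 0: b8 ⊕ 0d = b5
byte 1: b2 ⊕ 64 = d6
byte 2: 15 ⊕ e8 = fd
byte 3: 17 ⊕ 4d = 5a
byte 4: 3f ⊕ 48 = 77
byte 5: 09 ⊕ 2a = 23
byte 6: c2 ⊕ c6 = 04
byte 7: 81 ⊕ 1a = 9b
byte 8: db ⊕ 07 = dc
byte 9: f8 ⊕ 7d = 85

b5d6fd5a7723049bdc85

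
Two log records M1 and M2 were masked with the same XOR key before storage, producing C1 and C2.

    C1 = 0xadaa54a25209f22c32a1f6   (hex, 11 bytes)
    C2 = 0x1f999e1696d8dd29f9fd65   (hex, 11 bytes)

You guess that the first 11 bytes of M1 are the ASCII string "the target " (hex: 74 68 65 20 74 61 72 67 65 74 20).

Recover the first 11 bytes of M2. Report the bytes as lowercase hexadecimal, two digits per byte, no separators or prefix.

c65baf94b0b05d62ae28b3

First, C1 ⊕ C2 = (M1 ⊕ K) ⊕ (M2 ⊕ K) = M1 ⊕ M2, so the key drops out. Then M2 = (M1 ⊕ M2) ⊕ M1 over the first 11 bytes.
byte 0: (ad xor 1f) xor 74 = b2 xor 74 = c6
byte 1: (aa xor 99) xor 68 = 33 xor 68 = 5b
byte 2: (54 xor 9e) xor 65 = ca xor 65 = af
byte 3: (a2 xor 16) xor 20 = b4 xor 20 = 94
byte 4: (52 xor 96) xor 74 = c4 xor 74 = b0
byte 5: (09 xor d8) xor 61 = d1 xor 61 = b0
byte 6: (f2 xor dd) xor 72 = 2f xor 72 = 5d
byte 7: (2c xor 29) xor 67 = 05 xor 67 = 62
byte 8: (32 xor f9) xor 65 = cb xor 65 = ae
byte 9: (a1 xor fd) xor 74 = 5c xor 74 = 28
byte 10: (f6 xor 65) xor 20 = 93 xor 20 = b3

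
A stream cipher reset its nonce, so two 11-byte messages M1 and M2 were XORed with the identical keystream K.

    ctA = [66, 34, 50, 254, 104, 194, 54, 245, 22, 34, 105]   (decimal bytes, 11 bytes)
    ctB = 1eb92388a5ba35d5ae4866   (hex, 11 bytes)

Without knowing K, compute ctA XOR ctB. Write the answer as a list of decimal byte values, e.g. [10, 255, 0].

ctA ⊕ ctB = (M1 ⊕ K) ⊕ (M2 ⊕ K) = M1 ⊕ M2 — the shared key cancels under XOR.
42 XOR 1e = 5c
22 XOR b9 = 9b
32 XOR 23 = 11
fe XOR 88 = 76
68 XOR a5 = cd
c2 XOR ba = 78
36 XOR 35 = 03
f5 XOR d5 = 20
16 XOR ae = b8
22 XOR 48 = 6a
69 XOR 66 = 0f

[92, 155, 17, 118, 205, 120, 3, 32, 184, 106, 15]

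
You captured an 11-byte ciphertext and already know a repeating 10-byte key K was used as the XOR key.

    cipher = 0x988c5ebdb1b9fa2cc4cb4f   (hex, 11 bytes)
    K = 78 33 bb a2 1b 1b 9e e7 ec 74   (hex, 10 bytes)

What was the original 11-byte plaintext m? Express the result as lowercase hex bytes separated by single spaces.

The 10-byte key repeats, so the effective keystream is 78 33 bb a2 1b 1b 9e e7 ec 74 78.
byte 0: 98 ^ 78 = e0
byte 1: 8c ^ 33 = bf
byte 2: 5e ^ bb = e5
byte 3: bd ^ a2 = 1f
byte 4: b1 ^ 1b = aa
byte 5: b9 ^ 1b = a2
byte 6: fa ^ 9e = 64
byte 7: 2c ^ e7 = cb
byte 8: c4 ^ ec = 28
byte 9: cb ^ 74 = bf
byte 10: 4f ^ 78 = 37

e0 bf e5 1f aa a2 64 cb 28 bf 37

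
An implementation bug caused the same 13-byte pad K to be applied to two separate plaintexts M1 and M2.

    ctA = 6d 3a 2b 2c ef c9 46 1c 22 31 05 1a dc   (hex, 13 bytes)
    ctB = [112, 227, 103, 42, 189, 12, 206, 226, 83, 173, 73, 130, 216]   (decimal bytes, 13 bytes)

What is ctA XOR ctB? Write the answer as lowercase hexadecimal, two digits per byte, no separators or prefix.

ctA ⊕ ctB = (M1 ⊕ K) ⊕ (M2 ⊕ K) = M1 ⊕ M2 — the shared key cancels under XOR.
01101101 ⊕ 01110000 = 00011101
00111010 ⊕ 11100011 = 11011001
00101011 ⊕ 01100111 = 01001100
00101100 ⊕ 00101010 = 00000110
11101111 ⊕ 10111101 = 01010010
11001001 ⊕ 00001100 = 11000101
01000110 ⊕ 11001110 = 10001000
00011100 ⊕ 11100010 = 11111110
00100010 ⊕ 01010011 = 01110001
00110001 ⊕ 10101101 = 10011100
00000101 ⊕ 01001001 = 01001100
00011010 ⊕ 10000010 = 10011000
11011100 ⊕ 11011000 = 00000100

1dd94c0652c588fe719c4c9804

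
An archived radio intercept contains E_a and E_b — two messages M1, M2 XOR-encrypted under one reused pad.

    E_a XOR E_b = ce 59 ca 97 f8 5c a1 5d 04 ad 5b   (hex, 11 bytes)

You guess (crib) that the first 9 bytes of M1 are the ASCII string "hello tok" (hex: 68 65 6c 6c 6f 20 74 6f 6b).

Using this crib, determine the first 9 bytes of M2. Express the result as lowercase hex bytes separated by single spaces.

Since E_a ⊕ E_b = M1 ⊕ M2, XORing with the guessed M1 bytes yields the corresponding M2 bytes: M2 = (E_a ⊕ E_b) ⊕ M1.
byte 0: 206 ⊕ 104 = 166
byte 1:  89 ⊕ 101 =  60
byte 2: 202 ⊕ 108 = 166
byte 3: 151 ⊕ 108 = 251
byte 4: 248 ⊕ 111 = 151
byte 5:  92 ⊕  32 = 124
byte 6: 161 ⊕ 116 = 213
byte 7:  93 ⊕ 111 =  50
byte 8:   4 ⊕ 107 = 111

a6 3c a6 fb 97 7c d5 32 6f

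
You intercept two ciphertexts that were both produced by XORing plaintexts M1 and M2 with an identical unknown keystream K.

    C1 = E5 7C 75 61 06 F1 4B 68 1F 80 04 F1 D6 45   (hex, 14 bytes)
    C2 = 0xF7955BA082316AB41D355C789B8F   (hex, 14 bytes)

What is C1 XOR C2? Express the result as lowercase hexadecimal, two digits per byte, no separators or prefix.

C1 ⊕ C2 = (M1 ⊕ K) ⊕ (M2 ⊕ K) = M1 ⊕ M2 — the shared key cancels under XOR.
byte 0: e5 XOR f7 = 12
byte 1: 7c XOR 95 = e9
byte 2: 75 XOR 5b = 2e
byte 3: 61 XOR a0 = c1
byte 4: 06 XOR 82 = 84
byte 5: f1 XOR 31 = c0
byte 6: 4b XOR 6a = 21
byte 7: 68 XOR b4 = dc
byte 8: 1f XOR 1d = 02
byte 9: 80 XOR 35 = b5
byte 10: 04 XOR 5c = 58
byte 11: f1 XOR 78 = 89
byte 12: d6 XOR 9b = 4d
byte 13: 45 XOR 8f = ca

12e92ec184c021dc02b558894dca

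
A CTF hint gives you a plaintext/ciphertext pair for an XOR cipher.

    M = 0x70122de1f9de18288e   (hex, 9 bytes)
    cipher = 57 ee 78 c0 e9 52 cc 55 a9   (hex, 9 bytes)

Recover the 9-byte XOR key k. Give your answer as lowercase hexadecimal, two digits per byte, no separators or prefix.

Since cipher = M ⊕ k, XORing both sides with M gives k = M ⊕ cipher.
70 XOR 57 = 27
12 XOR ee = fc
2d XOR 78 = 55
e1 XOR c0 = 21
f9 XOR e9 = 10
de XOR 52 = 8c
18 XOR cc = d4
28 XOR 55 = 7d
8e XOR a9 = 27

27fc5521108cd47d27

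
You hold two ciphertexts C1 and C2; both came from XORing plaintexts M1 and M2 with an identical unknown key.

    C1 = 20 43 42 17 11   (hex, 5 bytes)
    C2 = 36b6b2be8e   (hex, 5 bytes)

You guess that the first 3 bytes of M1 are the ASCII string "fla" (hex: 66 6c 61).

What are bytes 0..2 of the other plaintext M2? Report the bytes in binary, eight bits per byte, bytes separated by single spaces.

First, C1 ⊕ C2 = (M1 ⊕ K) ⊕ (M2 ⊕ K) = M1 ⊕ M2, so the key drops out. Then M2 = (M1 ⊕ M2) ⊕ M1 over the first 3 bytes.
byte 0: (20 ^ 36) ^ 66 = 16 ^ 66 = 70
byte 1: (43 ^ b6) ^ 6c = f5 ^ 6c = 99
byte 2: (42 ^ b2) ^ 61 = f0 ^ 61 = 91

01110000 10011001 10010001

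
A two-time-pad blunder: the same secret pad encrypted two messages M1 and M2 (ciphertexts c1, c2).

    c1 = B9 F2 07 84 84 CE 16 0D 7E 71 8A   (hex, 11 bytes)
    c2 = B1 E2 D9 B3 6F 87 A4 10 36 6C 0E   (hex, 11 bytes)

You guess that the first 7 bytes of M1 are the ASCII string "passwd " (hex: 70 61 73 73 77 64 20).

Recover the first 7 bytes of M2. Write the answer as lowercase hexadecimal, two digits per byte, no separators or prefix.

7871ad449c2d92

First, c1 ⊕ c2 = (M1 ⊕ K) ⊕ (M2 ⊕ K) = M1 ⊕ M2, so the key drops out. Then M2 = (M1 ⊕ M2) ⊕ M1 over the first 7 bytes.
byte 0: (b9 XOR b1) XOR 70 = 08 XOR 70 = 78
byte 1: (f2 XOR e2) XOR 61 = 10 XOR 61 = 71
byte 2: (07 XOR d9) XOR 73 = de XOR 73 = ad
byte 3: (84 XOR b3) XOR 73 = 37 XOR 73 = 44
byte 4: (84 XOR 6f) XOR 77 = eb XOR 77 = 9c
byte 5: (ce XOR 87) XOR 64 = 49 XOR 64 = 2d
byte 6: (16 XOR a4) XOR 20 = b2 XOR 20 = 92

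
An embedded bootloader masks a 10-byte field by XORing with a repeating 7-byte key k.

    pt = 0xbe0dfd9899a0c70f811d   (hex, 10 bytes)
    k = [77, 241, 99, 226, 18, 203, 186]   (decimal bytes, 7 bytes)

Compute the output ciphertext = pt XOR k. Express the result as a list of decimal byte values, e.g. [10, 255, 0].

The 7-byte key repeats, so the effective keystream is 4d f1 63 e2 12 cb ba 4d f1 63.
byte 0: be ^ 4d = f3
byte 1: 0d ^ f1 = fc
byte 2: fd ^ 63 = 9e
byte 3: 98 ^ e2 = 7a
byte 4: 99 ^ 12 = 8b
byte 5: a0 ^ cb = 6b
byte 6: c7 ^ ba = 7d
byte 7: 0f ^ 4d = 42
byte 8: 81 ^ f1 = 70
byte 9: 1d ^ 63 = 7e

[243, 252, 158, 122, 139, 107, 125, 66, 112, 126]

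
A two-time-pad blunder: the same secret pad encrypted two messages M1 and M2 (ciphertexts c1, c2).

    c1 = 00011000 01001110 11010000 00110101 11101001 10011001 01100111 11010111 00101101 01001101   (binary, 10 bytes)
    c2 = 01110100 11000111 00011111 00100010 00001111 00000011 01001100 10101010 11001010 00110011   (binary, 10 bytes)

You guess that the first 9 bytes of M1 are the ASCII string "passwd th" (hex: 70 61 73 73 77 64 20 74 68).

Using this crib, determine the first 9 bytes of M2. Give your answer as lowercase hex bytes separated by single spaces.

1c e8 bc 64 91 fe 0b 09 8f

First, c1 ⊕ c2 = (M1 ⊕ K) ⊕ (M2 ⊕ K) = M1 ⊕ M2, so the key drops out. Then M2 = (M1 ⊕ M2) ⊕ M1 over the first 9 bytes.
byte 0: (18 ^ 74) ^ 70 = 6c ^ 70 = 1c
byte 1: (4e ^ c7) ^ 61 = 89 ^ 61 = e8
byte 2: (d0 ^ 1f) ^ 73 = cf ^ 73 = bc
byte 3: (35 ^ 22) ^ 73 = 17 ^ 73 = 64
byte 4: (e9 ^ 0f) ^ 77 = e6 ^ 77 = 91
byte 5: (99 ^ 03) ^ 64 = 9a ^ 64 = fe
byte 6: (67 ^ 4c) ^ 20 = 2b ^ 20 = 0b
byte 7: (d7 ^ aa) ^ 74 = 7d ^ 74 = 09
byte 8: (2d ^ ca) ^ 68 = e7 ^ 68 = 8f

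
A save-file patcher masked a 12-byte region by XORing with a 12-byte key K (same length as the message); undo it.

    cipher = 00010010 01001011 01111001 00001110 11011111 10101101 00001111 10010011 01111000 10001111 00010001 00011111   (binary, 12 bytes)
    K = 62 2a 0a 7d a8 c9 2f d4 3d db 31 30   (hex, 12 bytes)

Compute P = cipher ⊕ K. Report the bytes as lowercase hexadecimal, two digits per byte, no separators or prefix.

XOR is its own inverse, so applying the key byte-wise gives the result directly.
00010010 XOR 01100010 = 01110000
01001011 XOR 00101010 = 01100001
01111001 XOR 00001010 = 01110011
00001110 XOR 01111101 = 01110011
11011111 XOR 10101000 = 01110111
10101101 XOR 11001001 = 01100100
00001111 XOR 00101111 = 00100000
10010011 XOR 11010100 = 01000111
01111000 XOR 00111101 = 01000101
10001111 XOR 11011011 = 01010100
00010001 XOR 00110001 = 00100000
00011111 XOR 00110000 = 00101111

70617373776420474554202f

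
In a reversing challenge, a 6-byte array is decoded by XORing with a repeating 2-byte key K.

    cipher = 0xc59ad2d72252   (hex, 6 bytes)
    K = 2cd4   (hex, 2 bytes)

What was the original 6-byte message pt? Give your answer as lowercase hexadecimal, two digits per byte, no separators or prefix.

e94efe030e86

The 2-byte key repeats, so the effective keystream is 2c d4 2c d4 2c d4.
byte 0: c5 ^ 2c = e9
byte 1: 9a ^ d4 = 4e
byte 2: d2 ^ 2c = fe
byte 3: d7 ^ d4 = 03
byte 4: 22 ^ 2c = 0e
byte 5: 52 ^ d4 = 86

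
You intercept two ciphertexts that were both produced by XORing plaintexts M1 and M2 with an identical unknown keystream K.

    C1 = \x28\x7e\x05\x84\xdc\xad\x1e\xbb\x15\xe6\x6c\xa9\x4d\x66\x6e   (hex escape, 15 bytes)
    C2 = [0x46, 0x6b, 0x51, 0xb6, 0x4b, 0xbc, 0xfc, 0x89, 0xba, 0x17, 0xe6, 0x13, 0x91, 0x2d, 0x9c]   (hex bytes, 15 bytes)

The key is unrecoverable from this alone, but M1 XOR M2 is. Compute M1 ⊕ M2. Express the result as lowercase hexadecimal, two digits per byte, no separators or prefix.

C1 ⊕ C2 = (M1 ⊕ K) ⊕ (M2 ⊕ K) = M1 ⊕ M2 — the shared key cancels under XOR.
00101000 ⊕ 01000110 = 01101110
01111110 ⊕ 01101011 = 00010101
00000101 ⊕ 01010001 = 01010100
10000100 ⊕ 10110110 = 00110010
11011100 ⊕ 01001011 = 10010111
10101101 ⊕ 10111100 = 00010001
00011110 ⊕ 11111100 = 11100010
10111011 ⊕ 10001001 = 00110010
00010101 ⊕ 10111010 = 10101111
11100110 ⊕ 00010111 = 11110001
01101100 ⊕ 11100110 = 10001010
10101001 ⊕ 00010011 = 10111010
01001101 ⊕ 10010001 = 11011100
01100110 ⊕ 00101101 = 01001011
01101110 ⊕ 10011100 = 11110010

6e1554329711e232aff18abadc4bf2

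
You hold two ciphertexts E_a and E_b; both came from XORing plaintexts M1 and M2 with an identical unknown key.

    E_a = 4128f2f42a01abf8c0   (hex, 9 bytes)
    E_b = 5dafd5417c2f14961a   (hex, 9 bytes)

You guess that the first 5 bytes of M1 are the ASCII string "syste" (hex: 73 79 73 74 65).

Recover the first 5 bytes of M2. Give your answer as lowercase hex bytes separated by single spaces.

First, E_a ⊕ E_b = (M1 ⊕ K) ⊕ (M2 ⊕ K) = M1 ⊕ M2, so the key drops out. Then M2 = (M1 ⊕ M2) ⊕ M1 over the first 5 bytes.
byte 0: (41 xor 5d) xor 73 = 1c xor 73 = 6f
byte 1: (28 xor af) xor 79 = 87 xor 79 = fe
byte 2: (f2 xor d5) xor 73 = 27 xor 73 = 54
byte 3: (f4 xor 41) xor 74 = b5 xor 74 = c1
byte 4: (2a xor 7c) xor 65 = 56 xor 65 = 33

6f fe 54 c1 33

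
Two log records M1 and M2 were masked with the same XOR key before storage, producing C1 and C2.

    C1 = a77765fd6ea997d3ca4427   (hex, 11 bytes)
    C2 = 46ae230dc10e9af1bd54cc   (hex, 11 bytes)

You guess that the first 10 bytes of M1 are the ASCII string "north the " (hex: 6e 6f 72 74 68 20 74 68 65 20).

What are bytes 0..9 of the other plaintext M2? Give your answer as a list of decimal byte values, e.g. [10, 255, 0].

First, C1 ⊕ C2 = (M1 ⊕ K) ⊕ (M2 ⊕ K) = M1 ⊕ M2, so the key drops out. Then M2 = (M1 ⊕ M2) ⊕ M1 over the first 10 bytes.
byte 0: (a7 xor 46) xor 6e = e1 xor 6e = 8f
byte 1: (77 xor ae) xor 6f = d9 xor 6f = b6
byte 2: (65 xor 23) xor 72 = 46 xor 72 = 34
byte 3: (fd xor 0d) xor 74 = f0 xor 74 = 84
byte 4: (6e xor c1) xor 68 = af xor 68 = c7
byte 5: (a9 xor 0e) xor 20 = a7 xor 20 = 87
byte 6: (97 xor 9a) xor 74 = 0d xor 74 = 79
byte 7: (d3 xor f1) xor 68 = 22 xor 68 = 4a
byte 8: (ca xor bd) xor 65 = 77 xor 65 = 12
byte 9: (44 xor 54) xor 20 = 10 xor 20 = 30

[143, 182, 52, 132, 199, 135, 121, 74, 18, 48]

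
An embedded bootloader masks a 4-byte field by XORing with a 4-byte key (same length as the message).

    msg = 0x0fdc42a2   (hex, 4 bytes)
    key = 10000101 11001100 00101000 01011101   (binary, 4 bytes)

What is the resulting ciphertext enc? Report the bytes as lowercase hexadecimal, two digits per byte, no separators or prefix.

8a106aff

0f xor 85 = 8a
dc xor cc = 10
42 xor 28 = 6a
a2 xor 5d = ff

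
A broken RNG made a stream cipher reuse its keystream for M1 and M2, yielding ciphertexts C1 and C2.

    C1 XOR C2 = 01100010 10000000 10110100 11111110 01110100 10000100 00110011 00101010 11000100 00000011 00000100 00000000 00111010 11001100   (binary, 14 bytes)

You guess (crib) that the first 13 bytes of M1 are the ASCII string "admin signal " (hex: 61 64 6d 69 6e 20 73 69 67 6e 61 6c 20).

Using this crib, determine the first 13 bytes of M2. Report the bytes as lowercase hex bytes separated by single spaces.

03 e4 d9 97 1a a4 40 43 a3 6d 65 6c 1a

Since C1 ⊕ C2 = M1 ⊕ M2, XORing with the guessed M1 bytes yields the corresponding M2 bytes: M2 = (C1 ⊕ C2) ⊕ M1.
byte 0: 62 xor 61 = 03
byte 1: 80 xor 64 = e4
byte 2: b4 xor 6d = d9
byte 3: fe xor 69 = 97
byte 4: 74 xor 6e = 1a
byte 5: 84 xor 20 = a4
byte 6: 33 xor 73 = 40
byte 7: 2a xor 69 = 43
byte 8: c4 xor 67 = a3
byte 9: 03 xor 6e = 6d
byte 10: 04 xor 61 = 65
byte 11: 00 xor 6c = 6c
byte 12: 3a xor 20 = 1a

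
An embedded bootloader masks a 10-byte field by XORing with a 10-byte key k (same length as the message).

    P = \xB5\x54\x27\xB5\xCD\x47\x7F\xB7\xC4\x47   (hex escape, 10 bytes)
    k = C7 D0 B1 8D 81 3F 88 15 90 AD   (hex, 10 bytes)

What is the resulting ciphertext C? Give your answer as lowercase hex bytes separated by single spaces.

XOR is its own inverse, so applying the key byte-wise gives the result directly.
byte 0: 10110101 ^ 11000111 = 01110010
byte 1: 01010100 ^ 11010000 = 10000100
byte 2: 00100111 ^ 10110001 = 10010110
byte 3: 10110101 ^ 10001101 = 00111000
byte 4: 11001101 ^ 10000001 = 01001100
byte 5: 01000111 ^ 00111111 = 01111000
byte 6: 01111111 ^ 10001000 = 11110111
byte 7: 10110111 ^ 00010101 = 10100010
byte 8: 11000100 ^ 10010000 = 01010100
byte 9: 01000111 ^ 10101101 = 11101010

72 84 96 38 4c 78 f7 a2 54 ea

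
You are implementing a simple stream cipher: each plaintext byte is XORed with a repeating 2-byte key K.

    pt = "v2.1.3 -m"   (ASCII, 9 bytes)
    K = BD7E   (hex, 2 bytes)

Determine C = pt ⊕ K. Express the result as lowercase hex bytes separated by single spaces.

The 2-byte key repeats, so the effective keystream is bd 7e bd 7e bd 7e bd 7e bd.
byte 0: 76 xor bd = cb
byte 1: 32 xor 7e = 4c
byte 2: 2e xor bd = 93
byte 3: 31 xor 7e = 4f
byte 4: 2e xor bd = 93
byte 5: 33 xor 7e = 4d
byte 6: 20 xor bd = 9d
byte 7: 2d xor 7e = 53
byte 8: 6d xor bd = d0

cb 4c 93 4f 93 4d 9d 53 d0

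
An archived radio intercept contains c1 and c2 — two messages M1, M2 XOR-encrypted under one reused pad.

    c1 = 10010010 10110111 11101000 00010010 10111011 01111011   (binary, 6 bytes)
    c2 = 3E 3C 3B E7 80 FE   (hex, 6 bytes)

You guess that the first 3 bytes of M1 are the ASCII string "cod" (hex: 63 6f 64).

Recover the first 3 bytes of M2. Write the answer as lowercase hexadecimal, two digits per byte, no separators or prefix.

First, c1 ⊕ c2 = (M1 ⊕ K) ⊕ (M2 ⊕ K) = M1 ⊕ M2, so the key drops out. Then M2 = (M1 ⊕ M2) ⊕ M1 over the first 3 bytes.
byte 0: (92 xor 3e) xor 63 = ac xor 63 = cf
byte 1: (b7 xor 3c) xor 6f = 8b xor 6f = e4
byte 2: (e8 xor 3b) xor 64 = d3 xor 64 = b7

cfe4b7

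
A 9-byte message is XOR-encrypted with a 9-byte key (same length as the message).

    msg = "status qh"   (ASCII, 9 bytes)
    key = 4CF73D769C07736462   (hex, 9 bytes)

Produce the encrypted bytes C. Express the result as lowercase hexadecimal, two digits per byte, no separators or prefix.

byte 0: 01110011 ⊕ 01001100 = 00111111
byte 1: 01110100 ⊕ 11110111 = 10000011
byte 2: 01100001 ⊕ 00111101 = 01011100
byte 3: 01110100 ⊕ 01110110 = 00000010
byte 4: 01110101 ⊕ 10011100 = 11101001
byte 5: 01110011 ⊕ 00000111 = 01110100
byte 6: 00100000 ⊕ 01110011 = 01010011
byte 7: 01110001 ⊕ 01100100 = 00010101
byte 8: 01101000 ⊕ 01100010 = 00001010

3f835c02e97453150a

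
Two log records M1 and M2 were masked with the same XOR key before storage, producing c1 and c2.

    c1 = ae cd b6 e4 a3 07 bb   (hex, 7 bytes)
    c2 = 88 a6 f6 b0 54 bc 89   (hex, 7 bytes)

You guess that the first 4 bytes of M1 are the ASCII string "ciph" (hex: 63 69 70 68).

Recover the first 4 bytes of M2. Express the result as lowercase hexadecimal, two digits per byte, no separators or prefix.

4502303c

First, c1 ⊕ c2 = (M1 ⊕ K) ⊕ (M2 ⊕ K) = M1 ⊕ M2, so the key drops out. Then M2 = (M1 ⊕ M2) ⊕ M1 over the first 4 bytes.
byte 0: (ae ⊕ 88) ⊕ 63 = 26 ⊕ 63 = 45
byte 1: (cd ⊕ a6) ⊕ 69 = 6b ⊕ 69 = 02
byte 2: (b6 ⊕ f6) ⊕ 70 = 40 ⊕ 70 = 30
byte 3: (e4 ⊕ b0) ⊕ 68 = 54 ⊕ 68 = 3c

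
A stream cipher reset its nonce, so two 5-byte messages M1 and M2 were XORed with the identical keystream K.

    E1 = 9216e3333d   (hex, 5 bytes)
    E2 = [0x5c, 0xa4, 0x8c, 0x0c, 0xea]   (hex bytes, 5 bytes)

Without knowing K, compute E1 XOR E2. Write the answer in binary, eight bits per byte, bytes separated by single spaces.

E1 ⊕ E2 = (M1 ⊕ K) ⊕ (M2 ⊕ K) = M1 ⊕ M2 — the shared key cancels under XOR.
92 ⊕ 5c = ce
16 ⊕ a4 = b2
e3 ⊕ 8c = 6f
33 ⊕ 0c = 3f
3d ⊕ ea = d7

11001110 10110010 01101111 00111111 11010111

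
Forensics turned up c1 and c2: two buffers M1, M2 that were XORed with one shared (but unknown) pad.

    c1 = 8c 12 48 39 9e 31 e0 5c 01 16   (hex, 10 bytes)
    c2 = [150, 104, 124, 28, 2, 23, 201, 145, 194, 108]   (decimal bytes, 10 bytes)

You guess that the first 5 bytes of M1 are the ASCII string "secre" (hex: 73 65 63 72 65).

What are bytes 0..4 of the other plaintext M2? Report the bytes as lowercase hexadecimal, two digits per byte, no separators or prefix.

691f5757f9

First, c1 ⊕ c2 = (M1 ⊕ K) ⊕ (M2 ⊕ K) = M1 ⊕ M2, so the key drops out. Then M2 = (M1 ⊕ M2) ⊕ M1 over the first 5 bytes.
byte 0: (8c xor 96) xor 73 = 1a xor 73 = 69
byte 1: (12 xor 68) xor 65 = 7a xor 65 = 1f
byte 2: (48 xor 7c) xor 63 = 34 xor 63 = 57
byte 3: (39 xor 1c) xor 72 = 25 xor 72 = 57
byte 4: (9e xor 02) xor 65 = 9c xor 65 = f9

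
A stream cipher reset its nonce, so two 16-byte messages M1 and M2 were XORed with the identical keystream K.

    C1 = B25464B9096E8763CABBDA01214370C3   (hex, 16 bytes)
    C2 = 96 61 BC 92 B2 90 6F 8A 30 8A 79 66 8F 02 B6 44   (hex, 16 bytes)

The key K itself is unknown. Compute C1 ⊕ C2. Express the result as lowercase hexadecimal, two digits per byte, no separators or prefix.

2435d82bbbfee8e9fa31a367ae41c687

C1 ⊕ C2 = (M1 ⊕ K) ⊕ (M2 ⊕ K) = M1 ⊕ M2 — the shared key cancels under XOR.
b2 xor 96 = 24
54 xor 61 = 35
64 xor bc = d8
b9 xor 92 = 2b
09 xor b2 = bb
6e xor 90 = fe
87 xor 6f = e8
63 xor 8a = e9
ca xor 30 = fa
bb xor 8a = 31
da xor 79 = a3
01 xor 66 = 67
21 xor 8f = ae
43 xor 02 = 41
70 xor b6 = c6
c3 xor 44 = 87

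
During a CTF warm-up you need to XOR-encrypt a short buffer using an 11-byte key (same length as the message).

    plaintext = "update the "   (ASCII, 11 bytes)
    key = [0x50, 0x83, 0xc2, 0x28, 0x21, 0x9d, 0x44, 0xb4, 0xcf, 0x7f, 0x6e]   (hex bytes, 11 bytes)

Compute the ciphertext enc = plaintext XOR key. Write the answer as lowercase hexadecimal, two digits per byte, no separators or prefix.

25f3a64955f864c0a71a4e

75 ⊕ 50 = 25
70 ⊕ 83 = f3
64 ⊕ c2 = a6
61 ⊕ 28 = 49
74 ⊕ 21 = 55
65 ⊕ 9d = f8
20 ⊕ 44 = 64
74 ⊕ b4 = c0
68 ⊕ cf = a7
65 ⊕ 7f = 1a
20 ⊕ 6e = 4e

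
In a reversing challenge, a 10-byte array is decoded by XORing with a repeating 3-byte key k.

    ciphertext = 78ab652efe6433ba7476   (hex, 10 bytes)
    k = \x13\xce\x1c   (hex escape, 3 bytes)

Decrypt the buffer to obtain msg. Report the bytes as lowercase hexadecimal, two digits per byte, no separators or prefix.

6b65793d307820746865

The 3-byte key repeats, so the effective keystream is 13 ce 1c 13 ce 1c 13 ce 1c 13.
byte 0: 120 ⊕  19 = 107
byte 1: 171 ⊕ 206 = 101
byte 2: 101 ⊕  28 = 121
byte 3:  46 ⊕  19 =  61
byte 4: 254 ⊕ 206 =  48
byte 5: 100 ⊕  28 = 120
byte 6:  51 ⊕  19 =  32
byte 7: 186 ⊕ 206 = 116
byte 8: 116 ⊕  28 = 104
byte 9: 118 ⊕  19 = 101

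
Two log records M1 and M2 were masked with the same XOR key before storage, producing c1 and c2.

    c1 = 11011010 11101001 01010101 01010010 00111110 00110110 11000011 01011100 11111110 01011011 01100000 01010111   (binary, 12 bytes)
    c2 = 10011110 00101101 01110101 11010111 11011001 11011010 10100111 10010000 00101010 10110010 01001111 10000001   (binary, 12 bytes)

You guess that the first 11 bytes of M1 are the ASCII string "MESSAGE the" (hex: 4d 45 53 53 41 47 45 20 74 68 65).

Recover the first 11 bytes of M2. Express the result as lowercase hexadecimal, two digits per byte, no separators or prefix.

098173d6a6ab21eca0814a

First, c1 ⊕ c2 = (M1 ⊕ K) ⊕ (M2 ⊕ K) = M1 ⊕ M2, so the key drops out. Then M2 = (M1 ⊕ M2) ⊕ M1 over the first 11 bytes.
byte 0: (da ⊕ 9e) ⊕ 4d = 44 ⊕ 4d = 09
byte 1: (e9 ⊕ 2d) ⊕ 45 = c4 ⊕ 45 = 81
byte 2: (55 ⊕ 75) ⊕ 53 = 20 ⊕ 53 = 73
byte 3: (52 ⊕ d7) ⊕ 53 = 85 ⊕ 53 = d6
byte 4: (3e ⊕ d9) ⊕ 41 = e7 ⊕ 41 = a6
byte 5: (36 ⊕ da) ⊕ 47 = ec ⊕ 47 = ab
byte 6: (c3 ⊕ a7) ⊕ 45 = 64 ⊕ 45 = 21
byte 7: (5c ⊕ 90) ⊕ 20 = cc ⊕ 20 = ec
byte 8: (fe ⊕ 2a) ⊕ 74 = d4 ⊕ 74 = a0
byte 9: (5b ⊕ b2) ⊕ 68 = e9 ⊕ 68 = 81
byte 10: (60 ⊕ 4f) ⊕ 65 = 2f ⊕ 65 = 4a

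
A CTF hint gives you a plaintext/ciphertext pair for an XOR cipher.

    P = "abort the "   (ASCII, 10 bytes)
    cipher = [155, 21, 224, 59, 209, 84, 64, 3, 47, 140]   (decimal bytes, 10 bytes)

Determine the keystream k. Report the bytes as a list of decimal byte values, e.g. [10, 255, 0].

[250, 119, 143, 73, 165, 116, 52, 107, 74, 172]

Since cipher = P ⊕ k, XORing both sides with P gives k = P ⊕ cipher.
61 ⊕ 9b = fa
62 ⊕ 15 = 77
6f ⊕ e0 = 8f
72 ⊕ 3b = 49
74 ⊕ d1 = a5
20 ⊕ 54 = 74
74 ⊕ 40 = 34
68 ⊕ 03 = 6b
65 ⊕ 2f = 4a
20 ⊕ 8c = ac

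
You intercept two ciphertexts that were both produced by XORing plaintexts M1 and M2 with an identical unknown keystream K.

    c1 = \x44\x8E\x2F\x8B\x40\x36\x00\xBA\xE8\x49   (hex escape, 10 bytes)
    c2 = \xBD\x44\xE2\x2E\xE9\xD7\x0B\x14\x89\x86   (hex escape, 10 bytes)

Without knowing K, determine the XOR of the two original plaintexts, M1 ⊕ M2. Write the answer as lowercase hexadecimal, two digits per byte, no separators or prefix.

c1 ⊕ c2 = (M1 ⊕ K) ⊕ (M2 ⊕ K) = M1 ⊕ M2 — the shared key cancels under XOR.
44 ^ bd = f9
8e ^ 44 = ca
2f ^ e2 = cd
8b ^ 2e = a5
40 ^ e9 = a9
36 ^ d7 = e1
00 ^ 0b = 0b
ba ^ 14 = ae
e8 ^ 89 = 61
49 ^ 86 = cf

f9cacda5a9e10bae61cf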